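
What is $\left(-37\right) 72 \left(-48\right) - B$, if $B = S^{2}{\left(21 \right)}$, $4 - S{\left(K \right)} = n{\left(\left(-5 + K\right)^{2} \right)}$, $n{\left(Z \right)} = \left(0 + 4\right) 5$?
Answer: $127616$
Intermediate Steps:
$n{\left(Z \right)} = 20$ ($n{\left(Z \right)} = 4 \cdot 5 = 20$)
$S{\left(K \right)} = -16$ ($S{\left(K \right)} = 4 - 20 = -16$)
$B = 256$ ($B = \left(-16\right)^{2} = 256$)
$\left(-37\right) 72 \left(-48\right) - B = \left(-37\right) 72 \left(-48\right) - 256 = \left(-2664\right) \left(-48\right) - 256 = 127872 - 256 = 127616$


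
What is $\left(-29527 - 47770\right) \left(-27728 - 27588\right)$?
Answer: $4275760852$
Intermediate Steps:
$\left(-29527 - 47770\right) \left(-27728 - 27588\right) = \left(-77297\right) \left(-55316\right) = 4275760852$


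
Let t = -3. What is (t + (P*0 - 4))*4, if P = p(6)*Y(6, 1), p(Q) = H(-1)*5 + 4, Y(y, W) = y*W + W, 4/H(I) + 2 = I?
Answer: -28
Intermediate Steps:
H(I) = 4/(-2 + I)
Y(y, W) = W + W*y (Y(y, W) = W*y + W = W + W*y)
p(Q) = -8/3 (p(Q) = (4/(-2 - 1))*5 + 4 = (4/(-3))*5 + 4 = (4*(-⅓))*5 + 4 = -4/3*5 + 4 = -20/3 + 4 = -8/3)
P = -56/3 (P = -8*(1 + 6)/3 = -8*7/3 = -8/3*7 = -56/3 ≈ -18.667)
(t + (P*0 - 4))*4 = (-3 + (-56/3*0 - 4))*4 = (-3 + (0 - 4))*4 = (-3 - 4)*4 = -7*4 = -28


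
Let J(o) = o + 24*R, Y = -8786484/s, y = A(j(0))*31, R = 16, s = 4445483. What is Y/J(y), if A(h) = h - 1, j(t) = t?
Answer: -73836/13187021 ≈ -0.0055991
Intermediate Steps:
A(h) = -1 + h
y = -31 (y = (-1 + 0)*31 = -1*31 = -31)
Y = -73836/37357 (Y = -8786484/4445483 = -8786484*1/4445483 = -73836/37357 ≈ -1.9765)
J(o) = 384 + o (J(o) = o + 24*16 = o + 384 = 384 + o)
Y/J(y) = -73836/(37357*(384 - 31)) = -73836/37357/353 = -73836/37357*1/353 = -73836/13187021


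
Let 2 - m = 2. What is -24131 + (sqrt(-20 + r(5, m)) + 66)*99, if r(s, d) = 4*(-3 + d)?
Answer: -17597 + 396*I*sqrt(2) ≈ -17597.0 + 560.03*I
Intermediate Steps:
m = 0 (m = 2 - 1*2 = 2 - 2 = 0)
r(s, d) = -12 + 4*d
-24131 + (sqrt(-20 + r(5, m)) + 66)*99 = -24131 + (sqrt(-20 + (-12 + 4*0)) + 66)*99 = -24131 + (sqrt(-20 + (-12 + 0)) + 66)*99 = -24131 + (sqrt(-20 - 12) + 66)*99 = -24131 + (sqrt(-32) + 66)*99 = -24131 + (4*I*sqrt(2) + 66)*99 = -24131 + (66 + 4*I*sqrt(2))*99 = -24131 + (6534 + 396*I*sqrt(2)) = -17597 + 396*I*sqrt(2)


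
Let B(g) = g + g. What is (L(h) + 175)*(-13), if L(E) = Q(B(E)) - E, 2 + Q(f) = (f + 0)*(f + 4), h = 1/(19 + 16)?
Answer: -2758262/1225 ≈ -2251.6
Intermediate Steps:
h = 1/35 ≈ 0.028571
B(g) = 2*g
Q(f) = -2 + f*(4 + f) (Q(f) = -2 + (f + 0)*(f + 4) = -2 + f*(4 + f))
L(E) = -2 + 4*E² + 7*E (L(E) = (-2 + (2*E)² + 4*(2*E)) - E = (-2 + 4*E² + 8*E) - E = -2 + 4*E² + 7*E)
(L(h) + 175)*(-13) = ((-2 + 4*(1/35)² + 7*(1/35)) + 175)*(-13) = ((-2 + 4*(1/1225) + ⅕) + 175)*(-13) = ((-2 + 4/1225 + ⅕) + 175)*(-13) = (-2201/1225 + 175)*(-13) = (212174/1225)*(-13) = -2758262/1225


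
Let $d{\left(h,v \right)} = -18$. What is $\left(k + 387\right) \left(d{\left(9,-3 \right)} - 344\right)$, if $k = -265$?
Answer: $-44164$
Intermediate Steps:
$\left(k + 387\right) \left(d{\left(9,-3 \right)} - 344\right) = \left(-265 + 387\right) \left(-18 - 344\right) = 122 \left(-362\right) = -44164$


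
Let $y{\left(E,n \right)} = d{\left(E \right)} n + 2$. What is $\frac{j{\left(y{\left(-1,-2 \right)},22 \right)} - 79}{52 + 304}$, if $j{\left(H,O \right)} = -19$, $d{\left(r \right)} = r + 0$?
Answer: $- \frac{49}{178} \approx -0.27528$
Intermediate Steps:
$d{\left(r \right)} = r$
$y{\left(E,n \right)} = 2 + E n$ ($y{\left(E,n \right)} = E n + 2 = 2 + E n$)
$\frac{j{\left(y{\left(-1,-2 \right)},22 \right)} - 79}{52 + 304} = \frac{-19 - 79}{52 + 304} = - \frac{98}{356} = \left(-98\right) \frac{1}{356} = - \frac{49}{178}$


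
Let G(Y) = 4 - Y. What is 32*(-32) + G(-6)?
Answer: -1014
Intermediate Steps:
32*(-32) + G(-6) = 32*(-32) + (4 - 1*(-6)) = -1024 + (4 + 6) = -1024 + 10 = -1014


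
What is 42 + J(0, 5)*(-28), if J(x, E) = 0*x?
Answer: 42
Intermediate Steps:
J(x, E) = 0
42 + J(0, 5)*(-28) = 42 + 0*(-28) = 42 + 0 = 42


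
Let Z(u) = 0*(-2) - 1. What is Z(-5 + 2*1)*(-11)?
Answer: 11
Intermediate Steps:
Z(u) = -1 (Z(u) = 0 - 1 = -1)
Z(-5 + 2*1)*(-11) = -1*(-11) = 11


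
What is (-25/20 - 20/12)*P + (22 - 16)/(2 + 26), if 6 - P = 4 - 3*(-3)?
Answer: 1733/84 ≈ 20.631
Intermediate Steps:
P = -7 (P = 6 - (4 - 3*(-3)) = 6 - (4 + 9) = 6 - 1*13 = 6 - 13 = -7)
(-25/20 - 20/12)*P + (22 - 16)/(2 + 26) = (-25/20 - 20/12)*(-7) + (22 - 16)/(2 + 26) = (-25*1/20 - 20*1/12)*(-7) + 6/28 = (-5/4 - 5/3)*(-7) + 6*(1/28) = -35/12*(-7) + 3/14 = 245/12 + 3/14 = 1733/84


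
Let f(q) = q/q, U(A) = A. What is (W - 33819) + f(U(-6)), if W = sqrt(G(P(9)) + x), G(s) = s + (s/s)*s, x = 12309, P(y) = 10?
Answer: -33818 + sqrt(12329) ≈ -33707.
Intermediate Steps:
f(q) = 1
G(s) = 2*s (G(s) = s + 1*s = s + s = 2*s)
W = sqrt(12329) (W = sqrt(2*10 + 12309) = sqrt(20 + 12309) = sqrt(12329) ≈ 111.04)
(W - 33819) + f(U(-6)) = (sqrt(12329) - 33819) + 1 = (-33819 + sqrt(12329)) + 1 = -33818 + sqrt(12329)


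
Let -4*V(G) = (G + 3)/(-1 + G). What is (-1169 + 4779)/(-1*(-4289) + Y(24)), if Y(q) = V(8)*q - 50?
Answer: 25270/29607 ≈ 0.85351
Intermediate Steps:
V(G) = -(3 + G)/(4*(-1 + G)) (V(G) = -(G + 3)/(4*(-1 + G)) = -(3 + G)/(4*(-1 + G)))
Y(q) = -50 - 11*q/28 (Y(q) = ((-3 - 1*8)/(4*(-1 + 8)))*q - 50 = ((1/4)*(-3 - 8)/7)*q - 50 = ((1/4)*(1/7)*(-11))*q - 50 = -11*q/28 - 50 = -50 - 11*q/28)
(-1169 + 4779)/(-1*(-4289) + Y(24)) = (-1169 + 4779)/(-1*(-4289) + (-50 - 11/28*24)) = 3610/(4289 + (-50 - 66/7)) = 3610/(4289 - 416/7) = 3610/(29607/7) = 3610*(7/29607) = 25270/29607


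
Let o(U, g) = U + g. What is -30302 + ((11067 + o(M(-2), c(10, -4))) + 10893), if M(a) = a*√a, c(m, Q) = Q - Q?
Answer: -8342 - 2*I*√2 ≈ -8342.0 - 2.8284*I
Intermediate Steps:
c(m, Q) = 0
M(a) = a^(3/2)
-30302 + ((11067 + o(M(-2), c(10, -4))) + 10893) = -30302 + ((11067 + ((-2)^(3/2) + 0)) + 10893) = -30302 + ((11067 + (-2*I*√2 + 0)) + 10893) = -30302 + ((11067 - 2*I*√2) + 10893) = -30302 + (21960 - 2*I*√2) = -8342 - 2*I*√2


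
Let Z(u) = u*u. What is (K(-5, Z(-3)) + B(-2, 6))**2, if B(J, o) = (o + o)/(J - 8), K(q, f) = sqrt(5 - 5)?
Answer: 36/25 ≈ 1.4400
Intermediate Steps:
Z(u) = u**2
K(q, f) = 0 (K(q, f) = sqrt(0) = 0)
B(J, o) = 2*o/(-8 + J) (B(J, o) = (2*o)/(-8 + J) = 2*o/(-8 + J))
(K(-5, Z(-3)) + B(-2, 6))**2 = (0 + 2*6/(-8 - 2))**2 = (0 + 2*6/(-10))**2 = (0 + 2*6*(-1/10))**2 = (0 - 6/5)**2 = (-6/5)**2 = 36/25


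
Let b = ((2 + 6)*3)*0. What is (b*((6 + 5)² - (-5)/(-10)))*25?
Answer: 0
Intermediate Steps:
b = 0 (b = (8*3)*0 = 24*0 = 0)
(b*((6 + 5)² - (-5)/(-10)))*25 = (0*((6 + 5)² - (-5)/(-10)))*25 = (0*(11² - (-5)*(-1)/10))*25 = (0*(121 - 1*½))*25 = (0*(121 - ½))*25 = (0*(241/2))*25 = 0*25 = 0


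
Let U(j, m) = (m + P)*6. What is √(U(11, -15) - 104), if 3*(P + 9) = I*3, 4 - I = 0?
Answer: 4*I*√14 ≈ 14.967*I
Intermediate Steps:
I = 4 (I = 4 - 1*0 = 4 + 0 = 4)
P = -5 (P = -9 + (4*3)/3 = -9 + (⅓)*12 = -9 + 4 = -5)
U(j, m) = -30 + 6*m (U(j, m) = (m - 5)*6 = (-5 + m)*6 = -30 + 6*m)
√(U(11, -15) - 104) = √((-30 + 6*(-15)) - 104) = √((-30 - 90) - 104) = √(-120 - 104) = √(-224) = 4*I*√14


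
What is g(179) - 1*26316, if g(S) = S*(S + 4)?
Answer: 6441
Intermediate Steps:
g(S) = S*(4 + S)
g(179) - 1*26316 = 179*(4 + 179) - 1*26316 = 179*183 - 26316 = 32757 - 26316 = 6441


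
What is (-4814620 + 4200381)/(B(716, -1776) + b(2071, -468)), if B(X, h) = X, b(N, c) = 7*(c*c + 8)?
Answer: -614239/1533940 ≈ -0.40043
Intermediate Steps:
b(N, c) = 56 + 7*c² (b(N, c) = 7*(c² + 8) = 7*(8 + c²) = 56 + 7*c²)
(-4814620 + 4200381)/(B(716, -1776) + b(2071, -468)) = (-4814620 + 4200381)/(716 + (56 + 7*(-468)²)) = -614239/(716 + (56 + 7*219024)) = -614239/(716 + (56 + 1533168)) = -614239/(716 + 1533224) = -614239/1533940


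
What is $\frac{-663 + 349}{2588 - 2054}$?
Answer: $- \frac{157}{267} \approx -0.58801$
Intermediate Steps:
$\frac{-663 + 349}{2588 - 2054} = - \frac{314}{534} = \left(-314\right) \frac{1}{534} = - \frac{157}{267}$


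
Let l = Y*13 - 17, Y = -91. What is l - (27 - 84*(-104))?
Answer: -9963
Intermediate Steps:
l = -1200 (l = -91*13 - 17 = -1183 - 17 = -1200)
l - (27 - 84*(-104)) = -1200 - (27 - 84*(-104)) = -1200 - (27 + 8736) = -1200 - 1*8763 = -1200 - 8763 = -9963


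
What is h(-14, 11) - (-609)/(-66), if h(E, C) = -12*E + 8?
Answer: 3669/22 ≈ 166.77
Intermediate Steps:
h(E, C) = 8 - 12*E
h(-14, 11) - (-609)/(-66) = (8 - 12*(-14)) - (-609)/(-66) = (8 + 168) - (-609)*(-1)/66 = 176 - 21*29/66 = 176 - 203/22 = 3669/22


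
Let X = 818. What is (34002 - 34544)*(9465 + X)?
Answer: -5573386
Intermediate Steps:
(34002 - 34544)*(9465 + X) = (34002 - 34544)*(9465 + 818) = -542*10283 = -5573386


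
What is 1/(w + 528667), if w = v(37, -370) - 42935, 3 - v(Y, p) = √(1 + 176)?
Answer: 485735/235938490048 + √177/235938490048 ≈ 2.0588e-6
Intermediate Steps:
v(Y, p) = 3 - √177 (v(Y, p) = 3 - √(1 + 176) = 3 - √177)
w = -42932 - √177 (w = (3 - √177) - 42935 = -42932 - √177 ≈ -42945.)
1/(w + 528667) = 1/((-42932 - √177) + 528667) = 1/(485735 - √177)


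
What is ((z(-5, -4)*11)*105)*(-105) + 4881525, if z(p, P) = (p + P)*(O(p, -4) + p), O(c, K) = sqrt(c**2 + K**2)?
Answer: -575850 + 1091475*sqrt(41) ≈ 6.4130e+6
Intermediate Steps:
O(c, K) = sqrt(K**2 + c**2)
z(p, P) = (P + p)*(p + sqrt(16 + p**2)) (z(p, P) = (p + P)*(sqrt((-4)**2 + p**2) + p) = (P + p)*(sqrt(16 + p**2) + p) = (P + p)*(p + sqrt(16 + p**2)))
((z(-5, -4)*11)*105)*(-105) + 4881525 = ((((-5)**2 - 4*(-5) - 4*sqrt(16 + (-5)**2) - 5*sqrt(16 + (-5)**2))*11)*105)*(-105) + 4881525 = (((25 + 20 - 4*sqrt(16 + 25) - 5*sqrt(16 + 25))*11)*105)*(-105) + 4881525 = (((25 + 20 - 4*sqrt(41) - 5*sqrt(41))*11)*105)*(-105) + 4881525 = (((45 - 9*sqrt(41))*11)*105)*(-105) + 4881525 = ((495 - 99*sqrt(41))*105)*(-105) + 4881525 = (51975 - 10395*sqrt(41))*(-105) + 4881525 = (-5457375 + 1091475*sqrt(41)) + 4881525 = -575850 + 1091475*sqrt(41)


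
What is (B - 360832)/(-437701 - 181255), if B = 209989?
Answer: 150843/618956 ≈ 0.24371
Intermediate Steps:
(B - 360832)/(-437701 - 181255) = (209989 - 360832)/(-437701 - 181255) = -150843/(-618956) = -150843*(-1/618956) = 150843/618956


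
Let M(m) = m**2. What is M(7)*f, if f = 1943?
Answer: 95207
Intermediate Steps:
M(7)*f = 7**2*1943 = 49*1943 = 95207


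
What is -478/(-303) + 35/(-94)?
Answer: 34327/28482 ≈ 1.2052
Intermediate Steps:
-478/(-303) + 35/(-94) = -478*(-1/303) + 35*(-1/94) = 478/303 - 35/94 = 34327/28482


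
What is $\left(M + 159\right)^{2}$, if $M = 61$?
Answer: $48400$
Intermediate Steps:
$\left(M + 159\right)^{2} = \left(61 + 159\right)^{2} = 220^{2} = 48400$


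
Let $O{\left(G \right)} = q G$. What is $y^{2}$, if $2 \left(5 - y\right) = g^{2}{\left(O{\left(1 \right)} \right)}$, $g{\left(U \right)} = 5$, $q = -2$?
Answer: $\frac{225}{4} \approx 56.25$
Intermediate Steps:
$O{\left(G \right)} = - 2 G$
$y = - \frac{15}{2}$ ($y = 5 - \frac{5^{2}}{2} = 5 - \frac{25}{2} = - \frac{15}{2} \approx -7.5$)
$y^{2} = \left(- \frac{15}{2}\right)^{2} = \frac{225}{4}$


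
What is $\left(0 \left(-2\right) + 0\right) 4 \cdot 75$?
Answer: $0$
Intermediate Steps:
$\left(0 \left(-2\right) + 0\right) 4 \cdot 75 = \left(0 + 0\right) 4 \cdot 75 = 0 \cdot 4 \cdot 75 = 0 \cdot 75 = 0$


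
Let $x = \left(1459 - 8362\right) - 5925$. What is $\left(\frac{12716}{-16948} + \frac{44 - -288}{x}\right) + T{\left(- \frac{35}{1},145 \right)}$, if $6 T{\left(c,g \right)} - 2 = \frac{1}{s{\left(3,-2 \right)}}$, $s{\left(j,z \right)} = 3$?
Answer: $- \frac{31574873}{81528354} \approx -0.38729$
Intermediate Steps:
$T{\left(c,g \right)} = \frac{7}{18}$ ($T{\left(c,g \right)} = \frac{1}{3} + \frac{1}{6 \cdot 3} = \frac{1}{3} + \frac{1}{6} \cdot \frac{1}{3} = \frac{1}{3} + \frac{1}{18} = \frac{7}{18}$)
$x = -12828$ ($x = -6903 - 5925 = -12828$)
$\left(\frac{12716}{-16948} + \frac{44 - -288}{x}\right) + T{\left(- \frac{35}{1},145 \right)} = \left(\frac{12716}{-16948} + \frac{44 - -288}{-12828}\right) + \frac{7}{18} = \left(12716 \left(- \frac{1}{16948}\right) + \left(44 + 288\right) \left(- \frac{1}{12828}\right)\right) + \frac{7}{18} = \left(- \frac{3179}{4237} + 332 \left(- \frac{1}{12828}\right)\right) + \frac{7}{18} = \left(- \frac{3179}{4237} - \frac{83}{3207}\right) + \frac{7}{18} = - \frac{10546724}{13588059} + \frac{7}{18} = - \frac{31574873}{81528354}$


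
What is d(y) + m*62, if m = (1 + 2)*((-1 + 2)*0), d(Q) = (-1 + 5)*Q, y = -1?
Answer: -4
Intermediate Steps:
d(Q) = 4*Q
m = 0 (m = 3*(1*0) = 3*0 = 0)
d(y) + m*62 = 4*(-1) + 0*62 = -4 + 0 = -4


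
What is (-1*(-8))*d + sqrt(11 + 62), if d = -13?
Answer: -104 + sqrt(73) ≈ -95.456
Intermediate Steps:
(-1*(-8))*d + sqrt(11 + 62) = -1*(-8)*(-13) + sqrt(11 + 62) = 8*(-13) + sqrt(73) = -104 + sqrt(73)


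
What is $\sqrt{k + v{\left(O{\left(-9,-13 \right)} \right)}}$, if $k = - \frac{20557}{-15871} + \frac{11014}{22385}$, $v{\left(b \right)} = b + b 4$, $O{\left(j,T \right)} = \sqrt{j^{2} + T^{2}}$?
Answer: $\frac{\sqrt{1864362453275265 + 26078188433130625 \sqrt{10}}}{32297485} \approx 8.9913$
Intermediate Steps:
$O{\left(j,T \right)} = \sqrt{T^{2} + j^{2}}$
$v{\left(b \right)} = 5 b$ ($v{\left(b \right)} = b + 4 b = 5 b$)
$k = \frac{634971639}{355272335}$ ($k = \left(-20557\right) \left(- \frac{1}{15871}\right) + 11014 \cdot \frac{1}{22385} = \frac{20557}{15871} + \frac{11014}{22385} = \frac{634971639}{355272335} \approx 1.7873$)
$\sqrt{k + v{\left(O{\left(-9,-13 \right)} \right)}} = \sqrt{\frac{634971639}{355272335} + 5 \sqrt{\left(-13\right)^{2} + \left(-9\right)^{2}}} = \sqrt{\frac{634971639}{355272335} + 5 \sqrt{169 + 81}} = \sqrt{\frac{634971639}{355272335} + 5 \sqrt{250}} = \sqrt{\frac{634971639}{355272335} + 5 \cdot 5 \sqrt{10}} = \sqrt{\frac{634971639}{355272335} + 25 \sqrt{10}}$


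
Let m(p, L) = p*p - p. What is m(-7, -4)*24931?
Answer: 1396136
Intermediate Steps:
m(p, L) = p² - p
m(-7, -4)*24931 = -7*(-1 - 7)*24931 = -7*(-8)*24931 = 56*24931 = 1396136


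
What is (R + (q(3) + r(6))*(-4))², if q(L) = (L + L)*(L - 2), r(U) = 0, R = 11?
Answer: 169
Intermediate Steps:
q(L) = 2*L*(-2 + L) (q(L) = (2*L)*(-2 + L) = 2*L*(-2 + L))
(R + (q(3) + r(6))*(-4))² = (11 + (2*3*(-2 + 3) + 0)*(-4))² = (11 + (2*3*1 + 0)*(-4))² = (11 + (6 + 0)*(-4))² = (11 + 6*(-4))² = (11 - 24)² = (-13)² = 169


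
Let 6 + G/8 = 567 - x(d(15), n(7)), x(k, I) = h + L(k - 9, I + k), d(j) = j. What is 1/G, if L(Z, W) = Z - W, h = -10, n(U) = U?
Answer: 1/4696 ≈ 0.00021295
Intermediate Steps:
x(k, I) = -19 - I (x(k, I) = -10 + ((k - 9) - (I + k)) = -10 + ((-9 + k) + (-I - k)) = -10 + (-9 - I) = -19 - I)
G = 4696 (G = -48 + 8*(567 - (-19 - 1*7)) = -48 + 8*(567 - (-19 - 7)) = -48 + 8*(567 - 1*(-26)) = -48 + 8*(567 + 26) = -48 + 8*593 = -48 + 4744 = 4696)
1/G = 1/4696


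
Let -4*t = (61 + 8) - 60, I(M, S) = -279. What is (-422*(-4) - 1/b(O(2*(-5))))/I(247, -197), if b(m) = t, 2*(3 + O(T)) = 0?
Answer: -15196/2511 ≈ -6.0518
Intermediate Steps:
t = -9/4 (t = -((61 + 8) - 60)/4 = -(69 - 60)/4 = -¼*9 = -9/4 ≈ -2.2500)
O(T) = -3 (O(T) = -3 + (½)*0 = -3 + 0 = -3)
b(m) = -9/4
(-422*(-4) - 1/b(O(2*(-5))))/I(247, -197) = (-422*(-4) - 1/(-9/4))/(-279) = (1688 - 1*(-4/9))*(-1/279) = (1688 + 4/9)*(-1/279) = (15196/9)*(-1/279) = -15196/2511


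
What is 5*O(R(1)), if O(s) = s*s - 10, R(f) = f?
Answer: -45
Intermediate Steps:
O(s) = -10 + s² (O(s) = s² - 10 = -10 + s²)
5*O(R(1)) = 5*(-10 + 1²) = 5*(-10 + 1) = 5*(-9) = -45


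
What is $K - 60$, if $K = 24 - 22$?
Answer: $-58$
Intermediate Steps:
$K = 2$
$K - 60 = 2 - 60 = -58$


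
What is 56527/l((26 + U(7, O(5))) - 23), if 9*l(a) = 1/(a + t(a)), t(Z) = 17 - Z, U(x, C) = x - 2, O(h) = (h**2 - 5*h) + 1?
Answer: 8648631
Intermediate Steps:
O(h) = 1 + h**2 - 5*h
U(x, C) = -2 + x
l(a) = 1/153 (l(a) = 1/(9*(a + (17 - a))) = (1/9)/17 = (1/9)*(1/17) = 1/153)
56527/l((26 + U(7, O(5))) - 23) = 56527/(1/153) = 56527*153 = 8648631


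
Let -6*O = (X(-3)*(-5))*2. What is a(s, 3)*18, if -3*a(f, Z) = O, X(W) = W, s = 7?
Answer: 30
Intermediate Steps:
O = -5 (O = -(-3*(-5))*2/6 = -5*2/2 = -⅙*30 = -5)
a(f, Z) = 5/3 (a(f, Z) = -⅓*(-5) = 5/3)
a(s, 3)*18 = (5/3)*18 = 30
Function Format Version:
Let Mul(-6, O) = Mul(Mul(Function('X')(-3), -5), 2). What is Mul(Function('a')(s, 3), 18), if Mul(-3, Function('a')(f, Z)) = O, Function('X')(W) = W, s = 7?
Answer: 30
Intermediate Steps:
O = -5 (O = Mul(Rational(-1, 6), Mul(Mul(-3, -5), 2)) = Mul(Rational(-1, 6), Mul(15, 2)) = Mul(Rational(-1, 6), 30) = -5)
Function('a')(f, Z) = Rational(5, 3) (Function('a')(f, Z) = Mul(Rational(-1, 3), -5) = Rational(5, 3))
Mul(Function('a')(s, 3), 18) = Mul(Rational(5, 3), 18) = 30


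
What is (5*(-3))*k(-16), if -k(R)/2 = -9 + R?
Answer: -750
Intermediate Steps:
k(R) = 18 - 2*R (k(R) = -2*(-9 + R) = 18 - 2*R)
(5*(-3))*k(-16) = (5*(-3))*(18 - 2*(-16)) = -15*(18 + 32) = -15*50 = -750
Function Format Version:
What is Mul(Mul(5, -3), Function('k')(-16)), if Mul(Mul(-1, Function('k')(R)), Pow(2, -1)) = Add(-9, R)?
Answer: -750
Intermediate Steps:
Function('k')(R) = Add(18, Mul(-2, R)) (Function('k')(R) = Mul(-2, Add(-9, R)) = Add(18, Mul(-2, R)))
Mul(Mul(5, -3), Function('k')(-16)) = Mul(Mul(5, -3), Add(18, Mul(-2, -16))) = Mul(-15, Add(18, 32)) = Mul(-15, 50) = -750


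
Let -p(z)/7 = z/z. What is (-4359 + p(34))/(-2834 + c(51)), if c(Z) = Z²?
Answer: 4366/233 ≈ 18.738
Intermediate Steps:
p(z) = -7 (p(z) = -7*z/z = -7*1 = -7)
(-4359 + p(34))/(-2834 + c(51)) = (-4359 - 7)/(-2834 + 51²) = -4366/(-2834 + 2601) = -4366/(-233) = -4366*(-1/233) = 4366/233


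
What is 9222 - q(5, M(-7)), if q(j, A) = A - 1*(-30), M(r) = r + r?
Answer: 9206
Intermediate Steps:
M(r) = 2*r
q(j, A) = 30 + A (q(j, A) = A + 30 = 30 + A)
9222 - q(5, M(-7)) = 9222 - (30 + 2*(-7)) = 9222 - (30 - 14) = 9222 - 1*16 = 9222 - 16 = 9206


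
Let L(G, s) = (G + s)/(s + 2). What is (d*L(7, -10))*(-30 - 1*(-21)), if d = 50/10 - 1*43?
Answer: 513/4 ≈ 128.25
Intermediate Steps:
L(G, s) = (G + s)/(2 + s)
d = -38 (d = 50*(⅒) - 43 = 5 - 43 = -38)
(d*L(7, -10))*(-30 - 1*(-21)) = (-38*(7 - 10)/(2 - 10))*(-30 - 1*(-21)) = (-38*(-3)/(-8))*(-30 + 21) = -(-19)*(-3)/4*(-9) = -38*3/8*(-9) = -57/4*(-9) = 513/4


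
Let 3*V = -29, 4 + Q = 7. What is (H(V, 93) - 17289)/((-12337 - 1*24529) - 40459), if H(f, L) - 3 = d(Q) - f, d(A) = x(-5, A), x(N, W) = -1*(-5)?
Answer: 51814/231975 ≈ 0.22336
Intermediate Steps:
Q = 3 (Q = -4 + 7 = 3)
V = -29/3 (V = (⅓)*(-29) = -29/3 ≈ -9.6667)
x(N, W) = 5
d(A) = 5
H(f, L) = 8 - f (H(f, L) = 3 + (5 - f) = 8 - f)
(H(V, 93) - 17289)/((-12337 - 1*24529) - 40459) = ((8 - 1*(-29/3)) - 17289)/((-12337 - 1*24529) - 40459) = ((8 + 29/3) - 17289)/((-12337 - 24529) - 40459) = (53/3 - 17289)/(-36866 - 40459) = -51814/3/(-77325) = -51814/3*(-1/77325) = 51814/231975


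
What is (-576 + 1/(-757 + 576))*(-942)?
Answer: 98210094/181 ≈ 5.4260e+5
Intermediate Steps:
(-576 + 1/(-757 + 576))*(-942) = (-576 + 1/(-181))*(-942) = (-576 - 1/181)*(-942) = -104257/181*(-942) = 98210094/181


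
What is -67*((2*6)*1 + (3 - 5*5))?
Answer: 670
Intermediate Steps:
-67*((2*6)*1 + (3 - 5*5)) = -67*(12*1 + (3 - 25)) = -67*(12 - 22) = -67*(-10) = 670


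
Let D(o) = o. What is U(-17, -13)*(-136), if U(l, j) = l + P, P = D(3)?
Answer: 1904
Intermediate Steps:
P = 3
U(l, j) = 3 + l (U(l, j) = l + 3 = 3 + l)
U(-17, -13)*(-136) = (3 - 17)*(-136) = -14*(-136) = 1904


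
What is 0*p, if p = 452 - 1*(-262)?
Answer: 0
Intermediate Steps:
p = 714 (p = 452 + 262 = 714)
0*p = 0*714 = 0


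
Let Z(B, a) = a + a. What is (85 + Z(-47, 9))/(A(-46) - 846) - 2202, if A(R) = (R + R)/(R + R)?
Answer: -1860793/845 ≈ -2202.1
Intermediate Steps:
A(R) = 1 (A(R) = (2*R)/((2*R)) = (2*R)*(1/(2*R)) = 1)
Z(B, a) = 2*a
(85 + Z(-47, 9))/(A(-46) - 846) - 2202 = (85 + 2*9)/(1 - 846) - 2202 = (85 + 18)/(-845) - 2202 = 103*(-1/845) - 2202 = -103/845 - 2202 = -1860793/845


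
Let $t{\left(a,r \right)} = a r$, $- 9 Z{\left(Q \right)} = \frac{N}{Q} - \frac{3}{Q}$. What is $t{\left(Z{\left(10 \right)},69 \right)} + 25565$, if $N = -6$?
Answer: $\frac{255719}{10} \approx 25572.0$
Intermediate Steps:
$Z{\left(Q \right)} = \frac{1}{Q}$ ($Z{\left(Q \right)} = - \frac{- \frac{6}{Q} - \frac{3}{Q}}{9} = - \frac{\left(-9\right) \frac{1}{Q}}{9} = \frac{1}{Q}$)
$t{\left(Z{\left(10 \right)},69 \right)} + 25565 = \frac{1}{10} \cdot 69 + 25565 = \frac{69}{10} + 25565 = \frac{255719}{10}$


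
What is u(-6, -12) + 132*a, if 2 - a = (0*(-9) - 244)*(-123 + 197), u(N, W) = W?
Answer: 2383644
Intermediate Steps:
a = 18058 (a = 2 - (0*(-9) - 244)*(-123 + 197) = 2 - (0 - 244)*74 = 2 - (-244)*74 = 2 - 1*(-18056) = 2 + 18056 = 18058)
u(-6, -12) + 132*a = -12 + 132*18058 = -12 + 2383656 = 2383644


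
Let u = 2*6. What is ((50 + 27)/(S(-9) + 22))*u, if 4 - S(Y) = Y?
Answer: 132/5 ≈ 26.400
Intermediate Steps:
S(Y) = 4 - Y
u = 12
((50 + 27)/(S(-9) + 22))*u = ((50 + 27)/((4 - 1*(-9)) + 22))*12 = (77/((4 + 9) + 22))*12 = (77/(13 + 22))*12 = (77/35)*12 = (77*(1/35))*12 = (11/5)*12 = 132/5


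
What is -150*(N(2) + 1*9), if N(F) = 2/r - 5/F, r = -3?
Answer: -875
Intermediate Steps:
N(F) = -⅔ - 5/F (N(F) = 2/(-3) - 5/F = 2*(-⅓) - 5/F = -⅔ - 5/F)
-150*(N(2) + 1*9) = -150*((-⅔ - 5/2) + 1*9) = -150*((-⅔ - 5*½) + 9) = -150*((-⅔ - 5/2) + 9) = -150*(-19/6 + 9) = -150*35/6 = -875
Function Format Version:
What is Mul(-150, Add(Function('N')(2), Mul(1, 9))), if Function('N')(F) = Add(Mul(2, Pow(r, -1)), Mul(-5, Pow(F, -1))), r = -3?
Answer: -875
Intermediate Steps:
Function('N')(F) = Add(Rational(-2, 3), Mul(-5, Pow(F, -1))) (Function('N')(F) = Add(Mul(2, Pow(-3, -1)), Mul(-5, Pow(F, -1))) = Add(Mul(2, Rational(-1, 3)), Mul(-5, Pow(F, -1))) = Add(Rational(-2, 3), Mul(-5, Pow(F, -1))))
Mul(-150, Add(Function('N')(2), Mul(1, 9))) = Mul(-150, Add(Add(Rational(-2, 3), Mul(-5, Pow(2, -1))), Mul(1, 9))) = Mul(-150, Add(Add(Rational(-2, 3), Mul(-5, Rational(1, 2))), 9)) = Mul(-150, Add(Add(Rational(-2, 3), Rational(-5, 2)), 9)) = Mul(-150, Add(Rational(-19, 6), 9)) = Mul(-150, Rational(35, 6)) = -875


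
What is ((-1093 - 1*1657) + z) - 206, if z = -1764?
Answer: -4720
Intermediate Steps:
((-1093 - 1*1657) + z) - 206 = ((-1093 - 1*1657) - 1764) - 206 = ((-1093 - 1657) - 1764) - 206 = (-2750 - 1764) - 206 = -4514 - 206 = -4720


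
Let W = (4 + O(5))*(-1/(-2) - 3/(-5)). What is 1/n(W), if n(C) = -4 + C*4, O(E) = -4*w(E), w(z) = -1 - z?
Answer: 5/596 ≈ 0.0083893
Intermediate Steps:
O(E) = 4 + 4*E (O(E) = -4*(-1 - E) = 4 + 4*E)
W = 154/5 (W = (4 + (4 + 4*5))*(-1/(-2) - 3/(-5)) = (4 + (4 + 20))*(-1*(-1/2) - 3*(-1/5)) = (4 + 24)*(1/2 + 3/5) = 28*(11/10) = 154/5 ≈ 30.800)
n(C) = -4 + 4*C
1/n(W) = 1/(-4 + 4*(154/5)) = 1/(-4 + 616/5) = 1/(596/5) = 5/596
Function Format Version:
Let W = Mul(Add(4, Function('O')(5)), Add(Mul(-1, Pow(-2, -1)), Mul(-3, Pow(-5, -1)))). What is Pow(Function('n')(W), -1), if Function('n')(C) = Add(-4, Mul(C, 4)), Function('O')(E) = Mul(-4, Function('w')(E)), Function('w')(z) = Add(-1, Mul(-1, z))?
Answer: Rational(5, 596) ≈ 0.0083893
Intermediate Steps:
Function('O')(E) = Add(4, Mul(4, E)) (Function('O')(E) = Mul(-4, Add(-1, Mul(-1, E))) = Add(4, Mul(4, E)))
W = Rational(154, 5) (W = Mul(Add(4, Add(4, Mul(4, 5))), Add(Mul(-1, Pow(-2, -1)), Mul(-3, Pow(-5, -1)))) = Mul(Add(4, Add(4, 20)), Add(Mul(-1, Rational(-1, 2)), Mul(-3, Rational(-1, 5)))) = Mul(Add(4, 24), Add(Rational(1, 2), Rational(3, 5))) = Mul(28, Rational(11, 10)) = Rational(154, 5) ≈ 30.800)
Function('n')(C) = Add(-4, Mul(4, C))
Pow(Function('n')(W), -1) = Pow(Add(-4, Mul(4, Rational(154, 5))), -1) = Pow(Add(-4, Rational(616, 5)), -1) = Pow(Rational(596, 5), -1) = Rational(5, 596)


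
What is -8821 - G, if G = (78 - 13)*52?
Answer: -12201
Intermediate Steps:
G = 3380 (G = 65*52 = 3380)
-8821 - G = -8821 - 1*3380 = -8821 - 3380 = -12201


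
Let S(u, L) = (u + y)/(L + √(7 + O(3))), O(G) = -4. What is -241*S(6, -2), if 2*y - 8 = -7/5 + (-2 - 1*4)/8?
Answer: 86037/20 + 86037*√3/40 ≈ 8027.4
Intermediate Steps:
y = 117/40 (y = 4 + (-7/5 + (-2 - 1*4)/8)/2 = 4 + (-7*⅕ + (-2 - 4)*(⅛))/2 = 4 + (-7/5 - 6*⅛)/2 = 4 + (-7/5 - ¾)/2 = 4 + (½)*(-43/20) = 4 - 43/40 = 117/40 ≈ 2.9250)
S(u, L) = (117/40 + u)/(L + √3) (S(u, L) = (u + 117/40)/(L + √(7 - 4)) = (117/40 + u)/(L + √3))
-241*S(6, -2) = -241*(117/40 + 6)/(-2 + √3) = -241*357/((-2 + √3)*40) = -86037/(40*(-2 + √3))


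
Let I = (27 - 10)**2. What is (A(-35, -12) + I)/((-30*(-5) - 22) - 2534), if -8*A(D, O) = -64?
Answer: -99/802 ≈ -0.12344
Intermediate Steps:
I = 289 (I = 17**2 = 289)
A(D, O) = 8 (A(D, O) = -1/8*(-64) = 8)
(A(-35, -12) + I)/((-30*(-5) - 22) - 2534) = (8 + 289)/((-30*(-5) - 22) - 2534) = 297/((150 - 22) - 2534) = 297/(128 - 2534) = 297/(-2406) = 297*(-1/2406) = -99/802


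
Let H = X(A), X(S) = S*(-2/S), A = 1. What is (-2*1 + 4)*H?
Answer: -4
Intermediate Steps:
X(S) = -2
H = -2
(-2*1 + 4)*H = (-2*1 + 4)*(-2) = (-2 + 4)*(-2) = 2*(-2) = -4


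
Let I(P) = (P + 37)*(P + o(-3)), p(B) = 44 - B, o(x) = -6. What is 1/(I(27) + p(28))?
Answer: 1/1360 ≈ 0.00073529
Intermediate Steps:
I(P) = (-6 + P)*(37 + P) (I(P) = (P + 37)*(P - 6) = (37 + P)*(-6 + P) = (-6 + P)*(37 + P))
1/(I(27) + p(28)) = 1/((-222 + 27² + 31*27) + (44 - 1*28)) = 1/((-222 + 729 + 837) + (44 - 28)) = 1/(1344 + 16) = 1/1360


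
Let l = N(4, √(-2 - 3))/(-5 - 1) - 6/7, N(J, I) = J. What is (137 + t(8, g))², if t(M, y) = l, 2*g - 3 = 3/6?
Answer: 8094025/441 ≈ 18354.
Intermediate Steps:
g = 7/4 (g = 3/2 + (3/6)/2 = 3/2 + (3*(⅙))/2 = 3/2 + (½)*(½) = 3/2 + ¼ = 7/4 ≈ 1.7500)
l = -32/21 (l = 4/(-5 - 1) - 6/7 = 4/(-6) - 6*⅐ = 4*(-⅙) - 6/7 = -⅔ - 6/7 = -32/21 ≈ -1.5238)
t(M, y) = -32/21
(137 + t(8, g))² = (137 - 32/21)² = (2845/21)² = 8094025/441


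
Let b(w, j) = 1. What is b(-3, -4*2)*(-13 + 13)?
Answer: 0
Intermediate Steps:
b(-3, -4*2)*(-13 + 13) = 1*(-13 + 13) = 1*0 = 0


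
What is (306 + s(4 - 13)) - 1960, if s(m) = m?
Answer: -1663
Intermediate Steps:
(306 + s(4 - 13)) - 1960 = (306 + (4 - 13)) - 1960 = (306 - 9) - 1960 = 297 - 1960 = -1663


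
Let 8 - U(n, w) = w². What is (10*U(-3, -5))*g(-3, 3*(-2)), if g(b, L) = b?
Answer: 510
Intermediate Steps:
U(n, w) = 8 - w²
(10*U(-3, -5))*g(-3, 3*(-2)) = (10*(8 - 1*(-5)²))*(-3) = (10*(8 - 1*25))*(-3) = (10*(8 - 25))*(-3) = (10*(-17))*(-3) = -170*(-3) = 510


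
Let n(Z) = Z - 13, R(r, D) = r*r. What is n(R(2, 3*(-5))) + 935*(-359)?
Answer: -335674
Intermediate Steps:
R(r, D) = r²
n(Z) = -13 + Z
n(R(2, 3*(-5))) + 935*(-359) = (-13 + 2²) + 935*(-359) = (-13 + 4) - 335665 = -9 - 335665 = -335674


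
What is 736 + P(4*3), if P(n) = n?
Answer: 748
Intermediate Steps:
736 + P(4*3) = 736 + 4*3 = 736 + 12 = 748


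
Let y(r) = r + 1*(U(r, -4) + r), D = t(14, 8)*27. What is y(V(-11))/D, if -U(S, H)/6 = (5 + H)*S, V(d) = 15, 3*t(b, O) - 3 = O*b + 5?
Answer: -1/18 ≈ -0.055556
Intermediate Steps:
t(b, O) = 8/3 + O*b/3 (t(b, O) = 1 + (O*b + 5)/3 = 1 + (5 + O*b)/3 = 1 + (5/3 + O*b/3) = 8/3 + O*b/3)
U(S, H) = -6*S*(5 + H) (U(S, H) = -6*(5 + H)*S = -6*S*(5 + H))
D = 1080 (D = (8/3 + (⅓)*8*14)*27 = (8/3 + 112/3)*27 = 40*27 = 1080)
y(r) = -4*r (y(r) = r + 1*(-6*r*(5 - 4) + r) = r + 1*(-6*r*1 + r) = r + 1*(-6*r + r) = r + 1*(-5*r) = r - 5*r = -4*r)
y(V(-11))/D = -4*15/1080 = -60*1/1080 = -1/18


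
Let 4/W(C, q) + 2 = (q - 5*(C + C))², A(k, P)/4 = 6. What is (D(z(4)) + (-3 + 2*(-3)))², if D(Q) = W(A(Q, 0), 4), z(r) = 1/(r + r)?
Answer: 62810885641/775455409 ≈ 80.999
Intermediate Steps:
A(k, P) = 24 (A(k, P) = 4*6 = 24)
z(r) = 1/(2*r)
W(C, q) = 4/(-2 + (q - 10*C)²) (W(C, q) = 4/(-2 + (q - 5*(C + C))²) = 4/(-2 + (q - 10*C)²))
D(Q) = 2/27847 (D(Q) = 4/(-2 + (-1*4 + 10*24)²) = 4/(-2 + (-4 + 240)²) = 4/(-2 + 236²) = 4/(-2 + 55696) = 4/55694 = 4*(1/55694) = 2/27847)
(D(z(4)) + (-3 + 2*(-3)))² = (2/27847 + (-3 + 2*(-3)))² = (2/27847 + (-3 - 6))² = (2/27847 - 9)² = (-250621/27847)² = 62810885641/775455409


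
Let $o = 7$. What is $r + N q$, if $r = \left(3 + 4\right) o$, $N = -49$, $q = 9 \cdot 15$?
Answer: $-6566$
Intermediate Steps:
$q = 135$
$r = 49$ ($r = \left(3 + 4\right) 7 = 7 \cdot 7 = 49$)
$r + N q = 49 - 6615 = -6566$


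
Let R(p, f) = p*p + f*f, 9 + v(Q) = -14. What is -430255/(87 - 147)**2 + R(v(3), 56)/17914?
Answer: -769439407/6449040 ≈ -119.31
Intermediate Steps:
v(Q) = -23 (v(Q) = -9 - 14 = -23)
R(p, f) = f**2 + p**2 (R(p, f) = p**2 + f**2 = f**2 + p**2)
-430255/(87 - 147)**2 + R(v(3), 56)/17914 = -430255/(87 - 147)**2 + (56**2 + (-23)**2)/17914 = -430255/((-60)**2) + (3136 + 529)*(1/17914) = -430255/3600 + 3665*(1/17914) = -430255*1/3600 + 3665/17914 = -86051/720 + 3665/17914 = -769439407/6449040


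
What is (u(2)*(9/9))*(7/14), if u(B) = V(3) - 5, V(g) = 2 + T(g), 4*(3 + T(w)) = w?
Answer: -21/8 ≈ -2.6250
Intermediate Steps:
T(w) = -3 + w/4
V(g) = -1 + g/4 (V(g) = 2 + (-3 + g/4) = -1 + g/4)
u(B) = -21/4 (u(B) = (-1 + (¼)*3) - 5 = (-1 + ¾) - 5 = -¼ - 5 = -21/4)
(u(2)*(9/9))*(7/14) = (-189/(4*9))*(7/14) = (-189/(4*9))*(7*(1/14)) = -21/4*1*(½) = -21/4*½ = -21/8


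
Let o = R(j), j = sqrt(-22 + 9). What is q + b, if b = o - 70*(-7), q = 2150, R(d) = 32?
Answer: 2672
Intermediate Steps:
j = I*sqrt(13) (j = sqrt(-13) = I*sqrt(13) ≈ 3.6056*I)
o = 32
b = 522 (b = 32 - 70*(-7) = 32 - 1*(-490) = 32 + 490 = 522)
q + b = 2150 + 522 = 2672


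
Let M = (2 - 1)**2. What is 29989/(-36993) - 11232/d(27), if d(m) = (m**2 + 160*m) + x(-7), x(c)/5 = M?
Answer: -14922889/4920069 ≈ -3.0331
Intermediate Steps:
M = 1 (M = 1**2 = 1)
x(c) = 5 (x(c) = 5*1 = 5)
d(m) = 5 + m**2 + 160*m (d(m) = (m**2 + 160*m) + 5 = 5 + m**2 + 160*m)
29989/(-36993) - 11232/d(27) = 29989/(-36993) - 11232/(5 + 27**2 + 160*27) = 29989*(-1/36993) - 11232/(5 + 729 + 4320) = -29989/36993 - 11232/5054 = -29989/36993 - 11232*1/5054 = -29989/36993 - 5616/2527 = -14922889/4920069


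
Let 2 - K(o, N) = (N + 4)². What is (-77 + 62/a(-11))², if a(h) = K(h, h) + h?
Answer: 5125696/841 ≈ 6094.8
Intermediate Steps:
K(o, N) = 2 - (4 + N)² (K(o, N) = 2 - (N + 4)² = 2 - (4 + N)²)
a(h) = 2 + h - (4 + h)² (a(h) = (2 - (4 + h)²) + h = 2 + h - (4 + h)²)
(-77 + 62/a(-11))² = (-77 + 62/(2 - 11 - (4 - 11)²))² = (-77 + 62/(2 - 11 - 1*(-7)²))² = (-77 + 62/(2 - 11 - 1*49))² = (-77 + 62/(2 - 11 - 49))² = (-77 + 62/(-58))² = (-77 + 62*(-1/58))² = (-77 - 31/29)² = (-2264/29)² = 5125696/841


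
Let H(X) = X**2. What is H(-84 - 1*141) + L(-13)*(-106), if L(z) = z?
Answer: 52003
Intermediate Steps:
H(-84 - 1*141) + L(-13)*(-106) = (-84 - 1*141)**2 - 13*(-106) = (-84 - 141)**2 + 1378 = (-225)**2 + 1378 = 50625 + 1378 = 52003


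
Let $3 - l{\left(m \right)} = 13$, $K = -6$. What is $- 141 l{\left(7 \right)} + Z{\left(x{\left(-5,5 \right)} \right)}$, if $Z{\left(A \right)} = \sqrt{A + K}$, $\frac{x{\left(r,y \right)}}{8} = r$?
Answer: $1410 + i \sqrt{46} \approx 1410.0 + 6.7823 i$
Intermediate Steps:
$l{\left(m \right)} = -10$ ($l{\left(m \right)} = 3 - 13 = -10$)
$x{\left(r,y \right)} = 8 r$
$Z{\left(A \right)} = \sqrt{-6 + A}$ ($Z{\left(A \right)} = \sqrt{A - 6} = \sqrt{-6 + A}$)
$- 141 l{\left(7 \right)} + Z{\left(x{\left(-5,5 \right)} \right)} = \left(-141\right) \left(-10\right) + \sqrt{-6 + 8 \left(-5\right)} = 1410 + \sqrt{-6 - 40} = 1410 + \sqrt{-46} = 1410 + i \sqrt{46}$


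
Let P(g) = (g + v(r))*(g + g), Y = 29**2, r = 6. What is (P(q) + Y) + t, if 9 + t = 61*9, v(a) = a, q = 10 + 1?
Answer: 1755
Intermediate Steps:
Y = 841
q = 11
P(g) = 2*g*(6 + g) (P(g) = (g + 6)*(g + g) = (6 + g)*(2*g) = 2*g*(6 + g))
t = 540 (t = -9 + 61*9 = -9 + 549 = 540)
(P(q) + Y) + t = (2*11*(6 + 11) + 841) + 540 = (2*11*17 + 841) + 540 = (374 + 841) + 540 = 1215 + 540 = 1755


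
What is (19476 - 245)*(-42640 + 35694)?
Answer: -133578526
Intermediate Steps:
(19476 - 245)*(-42640 + 35694) = 19231*(-6946) = -133578526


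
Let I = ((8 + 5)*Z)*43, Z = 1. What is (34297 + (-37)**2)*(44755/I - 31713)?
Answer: -630675172792/559 ≈ -1.1282e+9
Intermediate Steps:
I = 559 (I = ((8 + 5)*1)*43 = (13*1)*43 = 13*43 = 559)
(34297 + (-37)**2)*(44755/I - 31713) = (34297 + (-37)**2)*(44755/559 - 31713) = (34297 + 1369)*(44755*(1/559) - 31713) = 35666*(44755/559 - 31713) = 35666*(-17682812/559) = -630675172792/559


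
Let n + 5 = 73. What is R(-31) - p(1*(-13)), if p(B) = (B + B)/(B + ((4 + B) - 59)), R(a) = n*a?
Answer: -170774/81 ≈ -2108.3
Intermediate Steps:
n = 68 (n = -5 + 73 = 68)
R(a) = 68*a
p(B) = 2*B/(-55 + 2*B) (p(B) = (2*B)/(B + (-55 + B)) = (2*B)/(-55 + 2*B) = 2*B/(-55 + 2*B))
R(-31) - p(1*(-13)) = 68*(-31) - 2*1*(-13)/(-55 + 2*(1*(-13))) = -2108 - 2*(-13)/(-55 + 2*(-13)) = -2108 - 2*(-13)/(-55 - 26) = -2108 - 2*(-13)/(-81) = -2108 - 2*(-13)*(-1)/81 = -2108 - 1*26/81 = -2108 - 26/81 = -170774/81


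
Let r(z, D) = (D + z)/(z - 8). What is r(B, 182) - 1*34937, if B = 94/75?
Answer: -8845933/253 ≈ -34964.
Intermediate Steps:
B = 94/75 (B = 94*(1/75) = 94/75 ≈ 1.2533)
r(z, D) = (D + z)/(-8 + z)
r(B, 182) - 1*34937 = (182 + 94/75)/(-8 + 94/75) - 1*34937 = (13744/75)/(-506/75) - 34937 = -75/506*13744/75 - 34937 = -6872/253 - 34937 = -8845933/253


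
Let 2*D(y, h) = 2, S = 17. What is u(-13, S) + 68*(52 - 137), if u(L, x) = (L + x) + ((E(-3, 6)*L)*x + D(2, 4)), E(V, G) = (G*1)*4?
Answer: -11079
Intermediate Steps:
D(y, h) = 1 (D(y, h) = (½)*2 = 1)
E(V, G) = 4*G (E(V, G) = G*4 = 4*G)
u(L, x) = 1 + L + x + 24*L*x (u(L, x) = (L + x) + (((4*6)*L)*x + 1) = (L + x) + ((24*L)*x + 1) = (L + x) + (24*L*x + 1) = (L + x) + (1 + 24*L*x) = 1 + L + x + 24*L*x)
u(-13, S) + 68*(52 - 137) = (1 - 13 + 17 + 24*(-13)*17) + 68*(52 - 137) = (1 - 13 + 17 - 5304) + 68*(-85) = -5299 - 5780 = -11079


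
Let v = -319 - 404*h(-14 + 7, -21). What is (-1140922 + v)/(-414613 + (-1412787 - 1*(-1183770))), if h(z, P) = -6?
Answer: 1138817/643630 ≈ 1.7694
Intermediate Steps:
v = 2105 (v = -319 - 404*(-6) = -319 + 2424 = 2105)
(-1140922 + v)/(-414613 + (-1412787 - 1*(-1183770))) = (-1140922 + 2105)/(-414613 + (-1412787 - 1*(-1183770))) = -1138817/(-414613 + (-1412787 + 1183770)) = -1138817/(-414613 - 229017) = -1138817/(-643630) = -1138817*(-1/643630) = 1138817/643630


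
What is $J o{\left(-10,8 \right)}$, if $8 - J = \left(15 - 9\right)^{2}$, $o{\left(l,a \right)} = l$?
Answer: $280$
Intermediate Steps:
$J = -28$ ($J = 8 - \left(15 - 9\right)^{2} = 8 - 6^{2} = 8 - 36 = -28$)
$J o{\left(-10,8 \right)} = \left(-28\right) \left(-10\right) = 280$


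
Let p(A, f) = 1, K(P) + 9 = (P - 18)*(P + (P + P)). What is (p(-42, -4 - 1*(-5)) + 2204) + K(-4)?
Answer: 2460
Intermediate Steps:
K(P) = -9 + 3*P*(-18 + P) (K(P) = -9 + (P - 18)*(P + (P + P)) = -9 + (-18 + P)*(P + 2*P) = -9 + (-18 + P)*(3*P) = -9 + 3*P*(-18 + P))
(p(-42, -4 - 1*(-5)) + 2204) + K(-4) = (1 + 2204) + (-9 - 54*(-4) + 3*(-4)²) = 2205 + (-9 + 216 + 3*16) = 2205 + (-9 + 216 + 48) = 2205 + 255 = 2460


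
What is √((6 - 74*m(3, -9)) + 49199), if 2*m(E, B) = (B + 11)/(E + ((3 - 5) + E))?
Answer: 11*√1626/2 ≈ 221.78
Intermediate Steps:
m(E, B) = (11 + B)/(2*(-2 + 2*E)) (m(E, B) = ((B + 11)/(E + ((3 - 5) + E)))/2 = ((11 + B)/(E + (-2 + E)))/2 = ((11 + B)/(-2 + 2*E))/2 = (11 + B)/(2*(-2 + 2*E)))
√((6 - 74*m(3, -9)) + 49199) = √((6 - 37*(11 - 9)/(2*(-1 + 3))) + 49199) = √((6 - 37*2/(2*2)) + 49199) = √((6 - 74*¼) + 49199) = √((6 - 37/2) + 49199) = √(-25/2 + 49199) = √(98373/2) = 11*√1626/2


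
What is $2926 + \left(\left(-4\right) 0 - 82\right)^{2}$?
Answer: $9650$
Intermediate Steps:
$2926 + \left(\left(-4\right) 0 - 82\right)^{2} = 2926 + \left(0 - 82\right)^{2} = 2926 + \left(-82\right)^{2} = 2926 + 6724 = 9650$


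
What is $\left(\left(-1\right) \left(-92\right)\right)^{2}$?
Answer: $8464$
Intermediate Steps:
$\left(\left(-1\right) \left(-92\right)\right)^{2} = 92^{2} = 8464$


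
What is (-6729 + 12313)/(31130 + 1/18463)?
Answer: 103097392/574753191 ≈ 0.17938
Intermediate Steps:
(-6729 + 12313)/(31130 + 1/18463) = 5584/(31130 + 1/18463) = 5584/(574753191/18463) = 5584*(18463/574753191) = 103097392/574753191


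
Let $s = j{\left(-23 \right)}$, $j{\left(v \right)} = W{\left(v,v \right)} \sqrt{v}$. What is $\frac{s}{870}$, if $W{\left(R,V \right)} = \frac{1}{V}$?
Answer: $- \frac{i \sqrt{23}}{20010} \approx - 0.00023967 i$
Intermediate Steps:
$j{\left(v \right)} = \frac{1}{\sqrt{v}}$ ($j{\left(v \right)} = \frac{\sqrt{v}}{v} = \frac{1}{\sqrt{v}}$)
$s = - \frac{i \sqrt{23}}{23}$ ($s = \frac{1}{\sqrt{-23}} = - \frac{i \sqrt{23}}{23} \approx - 0.20851 i$)
$\frac{s}{870} = \frac{\left(- \frac{1}{23}\right) i \sqrt{23}}{870} = - \frac{i \sqrt{23}}{23} \cdot \frac{1}{870} = - \frac{i \sqrt{23}}{20010}$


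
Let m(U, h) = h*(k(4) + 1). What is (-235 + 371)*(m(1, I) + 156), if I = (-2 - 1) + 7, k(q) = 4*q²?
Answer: 56576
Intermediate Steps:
I = 4 (I = -3 + 7 = 4)
m(U, h) = 65*h (m(U, h) = h*(4*4² + 1) = h*(4*16 + 1) = h*(64 + 1) = h*65 = 65*h)
(-235 + 371)*(m(1, I) + 156) = (-235 + 371)*(65*4 + 156) = 136*(260 + 156) = 136*416 = 56576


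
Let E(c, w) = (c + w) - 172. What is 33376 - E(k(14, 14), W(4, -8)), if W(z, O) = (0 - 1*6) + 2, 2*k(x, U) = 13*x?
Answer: 33461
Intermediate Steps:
k(x, U) = 13*x/2 (k(x, U) = (13*x)/2 = 13*x/2)
W(z, O) = -4 (W(z, O) = (0 - 6) + 2 = -6 + 2 = -4)
E(c, w) = -172 + c + w
33376 - E(k(14, 14), W(4, -8)) = 33376 - (-172 + (13/2)*14 - 4) = 33376 - (-172 + 91 - 4) = 33376 - 1*(-85) = 33376 + 85 = 33461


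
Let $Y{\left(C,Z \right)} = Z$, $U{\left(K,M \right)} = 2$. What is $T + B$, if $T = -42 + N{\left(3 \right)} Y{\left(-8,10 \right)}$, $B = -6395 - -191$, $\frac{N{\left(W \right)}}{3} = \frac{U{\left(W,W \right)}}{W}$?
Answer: $-6226$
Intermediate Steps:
$N{\left(W \right)} = \frac{6}{W}$ ($N{\left(W \right)} = 3 \frac{2}{W} = \frac{6}{W}$)
$B = -6204$ ($B = -6395 + 191 = -6204$)
$T = -22$ ($T = -42 + \frac{6}{3} \cdot 10 = -42 + 6 \cdot \frac{1}{3} \cdot 10 = -42 + 2 \cdot 10 = -42 + 20 = -22$)
$T + B = -22 - 6204 = -6226$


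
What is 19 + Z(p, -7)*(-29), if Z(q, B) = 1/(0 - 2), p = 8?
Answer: 67/2 ≈ 33.500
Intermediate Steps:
Z(q, B) = -1/2 (Z(q, B) = 1/(-2) = -1/2)
19 + Z(p, -7)*(-29) = 19 - 1/2*(-29) = 19 + 29/2 = 67/2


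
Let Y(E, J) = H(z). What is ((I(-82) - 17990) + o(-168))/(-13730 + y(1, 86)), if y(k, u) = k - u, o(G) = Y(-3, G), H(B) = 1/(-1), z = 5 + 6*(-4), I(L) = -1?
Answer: 17992/13815 ≈ 1.3024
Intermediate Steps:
z = -19 (z = 5 - 24 = -19)
H(B) = -1
Y(E, J) = -1
o(G) = -1
((I(-82) - 17990) + o(-168))/(-13730 + y(1, 86)) = ((-1 - 17990) - 1)/(-13730 + (1 - 1*86)) = (-17991 - 1)/(-13730 + (1 - 86)) = -17992/(-13730 - 85) = -17992/(-13815) = -17992*(-1/13815) = 17992/13815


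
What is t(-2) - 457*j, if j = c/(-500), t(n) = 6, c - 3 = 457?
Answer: 10661/25 ≈ 426.44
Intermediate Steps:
c = 460 (c = 3 + 457 = 460)
j = -23/25 (j = 460/(-500) = 460*(-1/500) = -23/25 ≈ -0.92000)
t(-2) - 457*j = 6 - 457*(-23/25) = 6 + 10511/25 = 10661/25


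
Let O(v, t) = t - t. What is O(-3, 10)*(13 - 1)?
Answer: 0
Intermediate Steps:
O(v, t) = 0
O(-3, 10)*(13 - 1) = 0*(13 - 1) = 0*12 = 0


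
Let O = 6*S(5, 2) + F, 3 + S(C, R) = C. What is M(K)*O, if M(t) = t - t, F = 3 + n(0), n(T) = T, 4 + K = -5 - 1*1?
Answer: 0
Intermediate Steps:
K = -10 (K = -4 + (-5 - 1*1) = -4 + (-5 - 1) = -4 - 6 = -10)
S(C, R) = -3 + C
F = 3 (F = 3 + 0 = 3)
M(t) = 0
O = 15 (O = 6*(-3 + 5) + 3 = 6*2 + 3 = 12 + 3 = 15)
M(K)*O = 0*15 = 0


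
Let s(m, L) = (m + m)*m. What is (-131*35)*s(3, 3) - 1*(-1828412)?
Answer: 1745882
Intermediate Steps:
s(m, L) = 2*m² (s(m, L) = (2*m)*m = 2*m²)
(-131*35)*s(3, 3) - 1*(-1828412) = (-131*35)*(2*3²) - 1*(-1828412) = -9170*9 + 1828412 = -4585*18 + 1828412 = -82530 + 1828412 = 1745882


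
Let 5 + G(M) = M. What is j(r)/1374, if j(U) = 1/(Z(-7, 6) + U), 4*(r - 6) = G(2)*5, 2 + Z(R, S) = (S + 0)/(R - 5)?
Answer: -2/687 ≈ -0.0029112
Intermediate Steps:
Z(R, S) = -2 + S/(-5 + R) (Z(R, S) = -2 + (S + 0)/(R - 5) = -2 + S/(-5 + R))
G(M) = -5 + M
r = 9/4 (r = 6 + ((-5 + 2)*5)/4 = 6 + (-3*5)/4 = 6 + (1/4)*(-15) = 6 - 15/4 = 9/4 ≈ 2.2500)
j(U) = 1/(-5/2 + U) (j(U) = 1/((10 + 6 - 2*(-7))/(-5 - 7) + U) = 1/((10 + 6 + 14)/(-12) + U) = 1/(-1/12*30 + U) = 1/(-5/2 + U))
j(r)/1374 = (2/(-5 + 2*(9/4)))/1374 = (2/(-5 + 9/2))*(1/1374) = (2/(-1/2))*(1/1374) = (2*(-2))*(1/1374) = -4*1/1374 = -2/687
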